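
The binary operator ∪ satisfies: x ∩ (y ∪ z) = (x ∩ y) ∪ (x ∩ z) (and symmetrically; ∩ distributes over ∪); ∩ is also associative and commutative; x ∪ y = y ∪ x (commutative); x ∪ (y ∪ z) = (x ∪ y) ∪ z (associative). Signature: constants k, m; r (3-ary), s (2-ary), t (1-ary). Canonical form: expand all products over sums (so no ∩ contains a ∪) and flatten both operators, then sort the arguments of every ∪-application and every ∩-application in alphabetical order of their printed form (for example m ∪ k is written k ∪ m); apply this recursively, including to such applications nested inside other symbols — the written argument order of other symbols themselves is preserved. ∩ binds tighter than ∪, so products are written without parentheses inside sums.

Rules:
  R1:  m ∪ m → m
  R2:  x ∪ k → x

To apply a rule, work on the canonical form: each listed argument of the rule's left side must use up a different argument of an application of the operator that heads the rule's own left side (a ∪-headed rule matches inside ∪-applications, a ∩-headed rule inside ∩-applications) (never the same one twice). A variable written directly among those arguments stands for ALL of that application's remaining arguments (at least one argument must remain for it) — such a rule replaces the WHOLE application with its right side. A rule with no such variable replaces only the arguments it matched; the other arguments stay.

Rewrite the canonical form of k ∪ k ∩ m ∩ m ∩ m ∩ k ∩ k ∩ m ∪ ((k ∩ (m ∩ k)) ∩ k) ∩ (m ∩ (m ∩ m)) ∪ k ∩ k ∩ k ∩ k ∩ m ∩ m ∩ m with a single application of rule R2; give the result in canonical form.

Answer: k ∩ k ∩ k ∩ k ∩ m ∩ m ∩ m ∪ k ∩ k ∩ k ∩ m ∩ m ∩ m ∩ m ∪ k ∩ k ∩ k ∩ m ∩ m ∩ m ∩ m

Derivation:
Canonical form:  k ∪ k ∩ k ∩ k ∩ k ∩ m ∩ m ∩ m ∪ k ∩ k ∩ k ∩ m ∩ m ∩ m ∩ m ∪ k ∩ k ∩ k ∩ m ∩ m ∩ m ∩ m
R2 matches:  uses k;  x := k ∩ k ∩ k ∩ k ∩ m ∩ m ∩ m ∪ k ∩ k ∩ k ∩ m ∩ m ∩ m ∩ m ∪ k ∩ k ∩ k ∩ m ∩ m ∩ m ∩ m
The extension variable absorbs all remaining arguments, so the whole application is rewritten.
New term:  k ∩ k ∩ k ∩ k ∩ m ∩ m ∩ m ∪ k ∩ k ∩ k ∩ m ∩ m ∩ m ∩ m ∪ k ∩ k ∩ k ∩ m ∩ m ∩ m ∩ m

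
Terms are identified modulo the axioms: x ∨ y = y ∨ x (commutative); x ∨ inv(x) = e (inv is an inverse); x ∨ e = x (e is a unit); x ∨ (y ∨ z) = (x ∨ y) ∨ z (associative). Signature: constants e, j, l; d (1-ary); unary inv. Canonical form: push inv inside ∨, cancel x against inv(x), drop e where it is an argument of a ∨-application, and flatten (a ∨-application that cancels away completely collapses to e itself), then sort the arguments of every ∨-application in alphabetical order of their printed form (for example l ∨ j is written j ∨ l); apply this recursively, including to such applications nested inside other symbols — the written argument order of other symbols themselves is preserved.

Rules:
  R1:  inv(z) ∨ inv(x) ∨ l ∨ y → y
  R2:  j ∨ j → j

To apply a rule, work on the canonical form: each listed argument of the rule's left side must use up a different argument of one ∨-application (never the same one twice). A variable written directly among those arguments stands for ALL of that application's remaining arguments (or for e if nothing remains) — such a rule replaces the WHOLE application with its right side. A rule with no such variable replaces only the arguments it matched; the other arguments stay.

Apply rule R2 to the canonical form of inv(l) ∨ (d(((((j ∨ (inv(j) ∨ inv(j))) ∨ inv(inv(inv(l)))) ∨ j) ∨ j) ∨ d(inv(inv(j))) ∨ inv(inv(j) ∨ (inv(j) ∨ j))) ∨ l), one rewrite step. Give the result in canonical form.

Canonical form:  d(d(j) ∨ inv(l) ∨ j ∨ j)
Apply R2:  consuming j, j
Giving:  d(d(j) ∨ inv(l) ∨ j)

Answer: d(d(j) ∨ inv(l) ∨ j)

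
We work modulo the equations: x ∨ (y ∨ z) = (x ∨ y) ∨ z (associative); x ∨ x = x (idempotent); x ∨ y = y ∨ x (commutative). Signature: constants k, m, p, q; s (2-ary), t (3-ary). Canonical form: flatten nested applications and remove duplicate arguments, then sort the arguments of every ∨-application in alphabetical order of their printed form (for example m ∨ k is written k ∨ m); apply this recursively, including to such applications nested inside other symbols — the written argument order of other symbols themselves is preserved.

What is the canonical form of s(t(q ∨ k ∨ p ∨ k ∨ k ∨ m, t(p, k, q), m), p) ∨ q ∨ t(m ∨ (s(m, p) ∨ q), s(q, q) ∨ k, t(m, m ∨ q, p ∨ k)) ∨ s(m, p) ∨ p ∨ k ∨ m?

Answer: k ∨ m ∨ p ∨ q ∨ s(m, p) ∨ s(t(k ∨ m ∨ p ∨ q, t(p, k, q), m), p) ∨ t(m ∨ q ∨ s(m, p), k ∨ s(q, q), t(m, m ∨ q, k ∨ p))

Derivation:
Inside:  s(t(q ∨ k ∨ p ∨ k ∨ k ∨ m, t(p, k, q), m), p)  →  s(t(k ∨ m ∨ p ∨ q, t(p, k, q), m), p)
Simplify inside:  t(m ∨ (s(m, p) ∨ q), s(q, q) ∨ k, t(m, m ∨ q, p ∨ k))  →  t(m ∨ q ∨ s(m, p), k ∨ s(q, q), t(m, m ∨ q, k ∨ p))
Sort:  k ∨ m ∨ p ∨ q ∨ s(m, p) ∨ s(t(k ∨ m ∨ p ∨ q, t(p, k, q), m), p) ∨ t(m ∨ q ∨ s(m, p), k ∨ s(q, q), t(m, m ∨ q, k ∨ p))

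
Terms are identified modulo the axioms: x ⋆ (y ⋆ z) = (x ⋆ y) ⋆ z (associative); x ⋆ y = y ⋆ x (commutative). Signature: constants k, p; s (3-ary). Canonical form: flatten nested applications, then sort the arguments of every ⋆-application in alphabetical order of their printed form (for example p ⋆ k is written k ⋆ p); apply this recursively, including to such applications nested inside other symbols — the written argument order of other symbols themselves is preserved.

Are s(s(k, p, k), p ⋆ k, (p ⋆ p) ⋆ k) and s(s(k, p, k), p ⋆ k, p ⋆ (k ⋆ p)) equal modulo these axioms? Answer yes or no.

Left:  s(s(k, p, k), p ⋆ k, (p ⋆ p) ⋆ k)
  Work inside:  (p ⋆ p) ⋆ k
  Merge nested applications:  p ⋆ p ⋆ k
  Order the arguments:  k ⋆ p ⋆ p
  Reassemble:  s(s(k, p, k), k ⋆ p, k ⋆ p ⋆ p)
Right:  s(s(k, p, k), p ⋆ k, p ⋆ (k ⋆ p))
  Focus inside:  p ⋆ (k ⋆ p)
  Flatten:  p ⋆ k ⋆ p
  Sort:  k ⋆ p ⋆ p
  Put back:  s(s(k, p, k), k ⋆ p, k ⋆ p ⋆ p)

Answer: yes — both canonical forms are s(s(k, p, k), k ⋆ p, k ⋆ p ⋆ p)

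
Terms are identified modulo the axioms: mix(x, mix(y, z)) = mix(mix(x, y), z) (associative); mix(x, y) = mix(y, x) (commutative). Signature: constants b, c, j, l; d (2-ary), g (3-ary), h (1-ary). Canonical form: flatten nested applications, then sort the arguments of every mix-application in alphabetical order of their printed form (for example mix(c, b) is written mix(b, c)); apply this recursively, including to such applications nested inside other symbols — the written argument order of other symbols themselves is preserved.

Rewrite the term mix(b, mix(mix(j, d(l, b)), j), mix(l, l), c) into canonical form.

Un-nest:  mix(b, j, d(l, b), j, l, l, c)
Order the arguments:  mix(b, c, d(l, b), j, j, l, l)

Answer: mix(b, c, d(l, b), j, j, l, l)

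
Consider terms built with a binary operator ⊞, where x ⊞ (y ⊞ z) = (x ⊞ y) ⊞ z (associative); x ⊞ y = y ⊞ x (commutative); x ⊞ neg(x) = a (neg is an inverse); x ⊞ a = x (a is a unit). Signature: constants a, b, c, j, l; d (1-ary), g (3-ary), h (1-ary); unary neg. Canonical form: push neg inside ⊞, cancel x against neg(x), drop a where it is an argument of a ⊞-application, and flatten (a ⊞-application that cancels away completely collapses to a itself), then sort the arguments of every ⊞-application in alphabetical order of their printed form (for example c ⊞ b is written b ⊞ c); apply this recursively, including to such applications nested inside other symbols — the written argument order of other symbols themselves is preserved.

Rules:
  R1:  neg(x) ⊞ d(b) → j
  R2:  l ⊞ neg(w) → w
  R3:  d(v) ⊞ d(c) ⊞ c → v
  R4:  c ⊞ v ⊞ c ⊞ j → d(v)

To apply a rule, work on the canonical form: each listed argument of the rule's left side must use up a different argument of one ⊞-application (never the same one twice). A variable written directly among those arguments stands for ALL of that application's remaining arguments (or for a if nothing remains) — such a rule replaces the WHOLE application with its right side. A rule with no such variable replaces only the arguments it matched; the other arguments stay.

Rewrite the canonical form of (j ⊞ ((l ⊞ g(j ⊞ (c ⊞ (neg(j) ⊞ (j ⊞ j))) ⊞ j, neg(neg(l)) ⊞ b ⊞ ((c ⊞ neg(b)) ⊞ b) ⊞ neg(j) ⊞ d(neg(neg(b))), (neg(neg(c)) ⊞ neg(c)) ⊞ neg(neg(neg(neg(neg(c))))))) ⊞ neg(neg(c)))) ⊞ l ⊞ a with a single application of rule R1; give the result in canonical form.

Answer: c ⊞ g(c ⊞ j ⊞ j ⊞ j, b ⊞ c ⊞ j ⊞ l, neg(c)) ⊞ j ⊞ l ⊞ l

Derivation:
Canonical form:  c ⊞ g(c ⊞ j ⊞ j ⊞ j, b ⊞ c ⊞ d(b) ⊞ l ⊞ neg(j), neg(c)) ⊞ j ⊞ l ⊞ l
Match R1:  consume d(b), neg(j);  x := j
Giving:  c ⊞ g(c ⊞ j ⊞ j ⊞ j, b ⊞ c ⊞ j ⊞ l, neg(c)) ⊞ j ⊞ l ⊞ l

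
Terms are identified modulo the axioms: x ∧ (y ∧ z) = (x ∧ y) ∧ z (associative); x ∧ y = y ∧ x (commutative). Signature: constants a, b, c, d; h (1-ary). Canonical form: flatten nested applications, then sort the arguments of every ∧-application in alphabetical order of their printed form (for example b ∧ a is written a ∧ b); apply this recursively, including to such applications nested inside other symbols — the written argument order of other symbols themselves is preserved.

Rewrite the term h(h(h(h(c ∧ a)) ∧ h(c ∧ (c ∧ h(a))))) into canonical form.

Focus inside:  h(h(c ∧ a)) ∧ h(c ∧ (c ∧ h(a)))
Simplify inside:  h(h(c ∧ a))  →  h(h(a ∧ c))
Inside:  h(c ∧ (c ∧ h(a)))  →  h(c ∧ c ∧ h(a))
Order the arguments:  h(c ∧ c ∧ h(a)) ∧ h(h(a ∧ c))
Reassemble:  h(h(h(c ∧ c ∧ h(a)) ∧ h(h(a ∧ c))))

Answer: h(h(h(c ∧ c ∧ h(a)) ∧ h(h(a ∧ c))))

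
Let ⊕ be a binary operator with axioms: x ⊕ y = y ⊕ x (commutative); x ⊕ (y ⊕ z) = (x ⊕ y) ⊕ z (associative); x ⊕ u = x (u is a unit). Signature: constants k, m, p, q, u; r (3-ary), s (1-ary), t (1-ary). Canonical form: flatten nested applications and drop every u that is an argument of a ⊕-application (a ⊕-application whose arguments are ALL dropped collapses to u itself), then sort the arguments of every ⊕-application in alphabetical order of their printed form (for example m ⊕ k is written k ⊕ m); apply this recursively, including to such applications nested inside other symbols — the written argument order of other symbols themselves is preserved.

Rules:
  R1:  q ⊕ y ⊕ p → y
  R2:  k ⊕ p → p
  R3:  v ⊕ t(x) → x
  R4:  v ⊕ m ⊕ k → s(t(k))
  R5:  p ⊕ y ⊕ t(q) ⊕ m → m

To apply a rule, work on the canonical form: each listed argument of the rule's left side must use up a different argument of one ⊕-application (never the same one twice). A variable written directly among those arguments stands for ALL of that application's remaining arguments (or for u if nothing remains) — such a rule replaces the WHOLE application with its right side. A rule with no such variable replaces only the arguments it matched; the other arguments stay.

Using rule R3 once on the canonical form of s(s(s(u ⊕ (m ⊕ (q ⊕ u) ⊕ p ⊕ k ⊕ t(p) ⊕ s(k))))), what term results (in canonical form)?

Answer: s(s(s(p)))

Derivation:
Canonical form:  s(s(s(k ⊕ m ⊕ p ⊕ q ⊕ s(k) ⊕ t(p))))
R3 matches:  uses t(p);  v := k ⊕ m ⊕ p ⊕ q ⊕ s(k), x := p
The variable takes the whole remainder — replace the entire application.
Result:  s(s(s(p)))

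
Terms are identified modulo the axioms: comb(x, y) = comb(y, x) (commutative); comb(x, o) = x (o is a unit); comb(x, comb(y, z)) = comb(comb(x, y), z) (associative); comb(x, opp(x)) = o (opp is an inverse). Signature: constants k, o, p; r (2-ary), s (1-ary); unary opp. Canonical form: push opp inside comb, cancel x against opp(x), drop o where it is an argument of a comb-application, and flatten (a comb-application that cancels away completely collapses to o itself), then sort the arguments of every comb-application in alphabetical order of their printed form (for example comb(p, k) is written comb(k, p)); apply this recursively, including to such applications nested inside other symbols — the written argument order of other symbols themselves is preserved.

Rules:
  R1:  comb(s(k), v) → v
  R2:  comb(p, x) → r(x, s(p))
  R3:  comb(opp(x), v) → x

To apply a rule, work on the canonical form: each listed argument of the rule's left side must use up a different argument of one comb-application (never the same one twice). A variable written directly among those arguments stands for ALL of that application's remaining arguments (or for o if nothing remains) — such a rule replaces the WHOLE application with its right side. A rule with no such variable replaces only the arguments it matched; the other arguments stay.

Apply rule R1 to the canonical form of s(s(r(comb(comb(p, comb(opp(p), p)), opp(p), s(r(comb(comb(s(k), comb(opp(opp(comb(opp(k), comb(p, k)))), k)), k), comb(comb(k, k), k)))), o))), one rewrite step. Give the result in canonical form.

Answer: s(s(r(s(r(comb(k, k, p), comb(k, k, k))), o)))

Derivation:
Canonical form:  s(s(r(s(r(comb(k, k, p, s(k)), comb(k, k, k))), o)))
R1 matches:  uses s(k);  v := comb(k, k, p)
The variable takes the whole remainder — replace the entire application.
Result:  s(s(r(s(r(comb(k, k, p), comb(k, k, k))), o)))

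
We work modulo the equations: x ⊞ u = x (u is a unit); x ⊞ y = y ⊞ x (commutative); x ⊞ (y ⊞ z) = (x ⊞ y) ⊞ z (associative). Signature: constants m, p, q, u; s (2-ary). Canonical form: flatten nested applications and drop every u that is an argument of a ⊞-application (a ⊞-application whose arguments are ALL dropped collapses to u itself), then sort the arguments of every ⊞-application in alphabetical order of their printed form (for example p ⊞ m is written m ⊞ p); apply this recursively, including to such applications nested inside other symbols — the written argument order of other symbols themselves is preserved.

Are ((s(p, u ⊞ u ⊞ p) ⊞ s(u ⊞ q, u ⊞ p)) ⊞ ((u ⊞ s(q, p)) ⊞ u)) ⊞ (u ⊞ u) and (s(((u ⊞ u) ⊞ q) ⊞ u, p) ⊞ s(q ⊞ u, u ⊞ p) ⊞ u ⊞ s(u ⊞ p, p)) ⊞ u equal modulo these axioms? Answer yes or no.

Answer: yes — both canonical forms are s(p, p) ⊞ s(q, p) ⊞ s(q, p)

Derivation:
Left:  ((s(p, u ⊞ u ⊞ p) ⊞ s(u ⊞ q, u ⊞ p)) ⊞ ((u ⊞ s(q, p)) ⊞ u)) ⊞ (u ⊞ u)
  Un-nest:  s(p, u ⊞ u ⊞ p) ⊞ s(u ⊞ q, u ⊞ p) ⊞ u ⊞ s(q, p) ⊞ u ⊞ u ⊞ u
  Canonicalize subterm:  s(p, u ⊞ u ⊞ p)  →  s(p, p)
  Inside:  s(u ⊞ q, u ⊞ p)  →  s(q, p)
  Units out:  drop u (×4)
  Sort arguments:  s(p, p) ⊞ s(q, p) ⊞ s(q, p)
Right:  (s(((u ⊞ u) ⊞ q) ⊞ u, p) ⊞ s(q ⊞ u, u ⊞ p) ⊞ u ⊞ s(u ⊞ p, p)) ⊞ u
  Un-nest:  s(((u ⊞ u) ⊞ q) ⊞ u, p) ⊞ s(q ⊞ u, u ⊞ p) ⊞ u ⊞ s(u ⊞ p, p) ⊞ u
  Inside:  s(((u ⊞ u) ⊞ q) ⊞ u, p)  →  s(q, p)
  Canonicalize subterm:  s(q ⊞ u, u ⊞ p)  →  s(q, p)
  Simplify inside:  s(u ⊞ p, p)  →  s(p, p)
  Unit:  drop u (×2)
  Sort:  s(p, p) ⊞ s(q, p) ⊞ s(q, p)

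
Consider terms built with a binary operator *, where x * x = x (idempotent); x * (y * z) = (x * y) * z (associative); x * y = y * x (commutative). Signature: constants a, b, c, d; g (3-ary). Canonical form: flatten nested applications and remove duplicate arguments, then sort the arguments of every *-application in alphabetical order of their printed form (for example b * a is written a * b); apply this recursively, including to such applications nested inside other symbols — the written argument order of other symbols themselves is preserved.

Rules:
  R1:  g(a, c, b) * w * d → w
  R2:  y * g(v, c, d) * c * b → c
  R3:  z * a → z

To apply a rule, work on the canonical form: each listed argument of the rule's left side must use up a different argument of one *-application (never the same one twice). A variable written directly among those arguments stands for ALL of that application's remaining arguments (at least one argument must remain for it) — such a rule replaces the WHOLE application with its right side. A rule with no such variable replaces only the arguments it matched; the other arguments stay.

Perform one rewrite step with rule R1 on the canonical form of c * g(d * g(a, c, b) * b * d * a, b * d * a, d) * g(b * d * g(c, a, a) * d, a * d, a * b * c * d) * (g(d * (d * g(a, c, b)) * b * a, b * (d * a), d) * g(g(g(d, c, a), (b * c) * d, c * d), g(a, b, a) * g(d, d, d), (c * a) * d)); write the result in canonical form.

Answer: c * g(a * b, a * b * d, d) * g(b * d * g(c, a, a), a * d, a * b * c * d) * g(g(g(d, c, a), b * c * d, c * d), g(a, b, a) * g(d, d, d), a * c * d)

Derivation:
Canonical form:  c * g(a * b * d * g(a, c, b), a * b * d, d) * g(b * d * g(c, a, a), a * d, a * b * c * d) * g(g(g(d, c, a), b * c * d, c * d), g(a, b, a) * g(d, d, d), a * c * d)
Match R1:  consume d, g(a, c, b);  w := a * b
The extension variable absorbs all remaining arguments, so the whole application is rewritten.
Giving:  c * g(a * b, a * b * d, d) * g(b * d * g(c, a, a), a * d, a * b * c * d) * g(g(g(d, c, a), b * c * d, c * d), g(a, b, a) * g(d, d, d), a * c * d)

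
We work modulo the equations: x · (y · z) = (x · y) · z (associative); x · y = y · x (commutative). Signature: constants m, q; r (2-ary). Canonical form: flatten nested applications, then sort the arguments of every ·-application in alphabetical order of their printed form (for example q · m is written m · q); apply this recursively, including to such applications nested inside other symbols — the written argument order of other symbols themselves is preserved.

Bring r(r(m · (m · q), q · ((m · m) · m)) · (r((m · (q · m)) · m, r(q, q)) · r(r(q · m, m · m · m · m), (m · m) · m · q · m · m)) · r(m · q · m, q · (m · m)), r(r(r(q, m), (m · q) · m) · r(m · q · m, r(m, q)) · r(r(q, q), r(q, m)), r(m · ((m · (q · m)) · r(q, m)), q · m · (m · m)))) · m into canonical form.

Answer: m · r(r(m · m · m · q, r(q, q)) · r(m · m · q, m · m · m · q) · r(m · m · q, m · m · q) · r(r(m · q, m · m · m · m), m · m · m · m · m · q), r(r(m · m · q, r(m, q)) · r(r(q, m), m · m · q) · r(r(q, q), r(q, m)), r(m · m · m · q · r(q, m), m · m · m · q)))

Derivation:
Simplify inside:  r(r(m · (m · q), q · ((m · m) · m)) · (r((m · (q · m)) · m, r(q, q)) · r(r(q · m, m · m · m · m), (m · m) · m · q · m · m)) · r(m · q · m, q · (m · m)), r(r(r(q, m), (m · q) · m) · r(m · q · m, r(m, q)) · r(r(q, q), r(q, m)), r(m · ((m · (q · m)) · r(q, m)), q · m · (m · m))))  →  r(r(m · m · m · q, r(q, q)) · r(m · m · q, m · m · m · q) · r(m · m · q, m · m · q) · r(r(m · q, m · m · m · m), m · m · m · m · m · q), r(r(m · m · q, r(m, q)) · r(r(q, m), m · m · q) · r(r(q, q), r(q, m)), r(m · m · m · q · r(q, m), m · m · m · q)))
Order the arguments:  m · r(r(m · m · m · q, r(q, q)) · r(m · m · q, m · m · m · q) · r(m · m · q, m · m · q) · r(r(m · q, m · m · m · m), m · m · m · m · m · q), r(r(m · m · q, r(m, q)) · r(r(q, m), m · m · q) · r(r(q, q), r(q, m)), r(m · m · m · q · r(q, m), m · m · m · q)))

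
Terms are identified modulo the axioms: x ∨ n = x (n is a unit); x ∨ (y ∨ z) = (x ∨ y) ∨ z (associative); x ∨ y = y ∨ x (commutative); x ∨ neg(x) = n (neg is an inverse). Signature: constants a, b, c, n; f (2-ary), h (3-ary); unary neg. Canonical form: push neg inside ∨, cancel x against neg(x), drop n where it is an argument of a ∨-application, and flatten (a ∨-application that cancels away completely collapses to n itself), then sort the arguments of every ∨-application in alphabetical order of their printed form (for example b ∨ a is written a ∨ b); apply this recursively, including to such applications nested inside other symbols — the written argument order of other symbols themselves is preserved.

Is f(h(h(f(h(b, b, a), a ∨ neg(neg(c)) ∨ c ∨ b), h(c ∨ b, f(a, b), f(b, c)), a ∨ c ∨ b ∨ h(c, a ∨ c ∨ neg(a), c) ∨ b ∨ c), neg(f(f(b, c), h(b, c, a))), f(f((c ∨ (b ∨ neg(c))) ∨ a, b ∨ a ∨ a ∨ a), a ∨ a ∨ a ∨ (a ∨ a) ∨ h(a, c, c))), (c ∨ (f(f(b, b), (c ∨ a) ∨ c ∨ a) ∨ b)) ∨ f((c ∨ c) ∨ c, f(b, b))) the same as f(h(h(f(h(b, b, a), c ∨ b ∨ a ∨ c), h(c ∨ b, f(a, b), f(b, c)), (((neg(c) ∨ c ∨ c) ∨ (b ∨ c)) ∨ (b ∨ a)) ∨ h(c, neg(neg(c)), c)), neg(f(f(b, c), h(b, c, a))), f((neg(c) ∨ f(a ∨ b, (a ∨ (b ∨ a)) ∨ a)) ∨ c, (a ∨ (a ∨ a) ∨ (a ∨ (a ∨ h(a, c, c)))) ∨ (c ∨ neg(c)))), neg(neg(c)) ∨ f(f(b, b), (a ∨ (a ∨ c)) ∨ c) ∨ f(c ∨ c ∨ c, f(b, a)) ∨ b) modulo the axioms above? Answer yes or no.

Left:  f(h(h(f(h(b, b, a), a ∨ neg(neg(c)) ∨ c ∨ b), h(c ∨ b, f(a, b), f(b, c)), a ∨ c ∨ b ∨ h(c, a ∨ c ∨ neg(a), c) ∨ b ∨ c), neg(f(f(b, c), h(b, c, a))), f(f((c ∨ (b ∨ neg(c))) ∨ a, b ∨ a ∨ a ∨ a), a ∨ a ∨ a ∨ (a ∨ a) ∨ h(a, c, c))), (c ∨ (f(f(b, b), (c ∨ a) ∨ c ∨ a) ∨ b)) ∨ f((c ∨ c) ∨ c, f(b, b)))
  Focus inside:  (c ∨ (f(f(b, b), (c ∨ a) ∨ c ∨ a) ∨ b)) ∨ f((c ∨ c) ∨ c, f(b, b))
  Combine occurrences:  c ∨ f(f(b, b), a ∨ a ∨ c ∨ c) ∨ b ∨ f(c ∨ c ∨ c, f(b, b))
  Order the arguments:  b ∨ c ∨ f(c ∨ c ∨ c, f(b, b)) ∨ f(f(b, b), a ∨ a ∨ c ∨ c)
  Reassemble:  f(h(h(f(h(b, b, a), a ∨ b ∨ c ∨ c), h(b ∨ c, f(a, b), f(b, c)), a ∨ b ∨ b ∨ c ∨ c ∨ h(c, c, c)), neg(f(f(b, c), h(b, c, a))), f(f(a ∨ b, a ∨ a ∨ a ∨ b), a ∨ a ∨ a ∨ a ∨ a ∨ h(a, c, c))), b ∨ c ∨ f(c ∨ c ∨ c, f(b, b)) ∨ f(f(b, b), a ∨ a ∨ c ∨ c))
Right:  f(h(h(f(h(b, b, a), c ∨ b ∨ a ∨ c), h(c ∨ b, f(a, b), f(b, c)), (((neg(c) ∨ c ∨ c) ∨ (b ∨ c)) ∨ (b ∨ a)) ∨ h(c, neg(neg(c)), c)), neg(f(f(b, c), h(b, c, a))), f((neg(c) ∨ f(a ∨ b, (a ∨ (b ∨ a)) ∨ a)) ∨ c, (a ∨ (a ∨ a) ∨ (a ∨ (a ∨ h(a, c, c)))) ∨ (c ∨ neg(c)))), neg(neg(c)) ∨ f(f(b, b), (a ∨ (a ∨ c)) ∨ c) ∨ f(c ∨ c ∨ c, f(b, a)) ∨ b)
  Focus inside:  neg(neg(c)) ∨ f(f(b, b), (a ∨ (a ∨ c)) ∨ c) ∨ f(c ∨ c ∨ c, f(b, a)) ∨ b
  Push neg inside:  distribute neg over ∨ and collapse double neg
  Combine occurrences:  c ∨ f(f(b, b), a ∨ a ∨ c ∨ c) ∨ f(c ∨ c ∨ c, f(b, a)) ∨ b
  Order the arguments:  b ∨ c ∨ f(c ∨ c ∨ c, f(b, a)) ∨ f(f(b, b), a ∨ a ∨ c ∨ c)
  Put back:  f(h(h(f(h(b, b, a), a ∨ b ∨ c ∨ c), h(b ∨ c, f(a, b), f(b, c)), a ∨ b ∨ b ∨ c ∨ c ∨ h(c, c, c)), neg(f(f(b, c), h(b, c, a))), f(f(a ∨ b, a ∨ a ∨ a ∨ b), a ∨ a ∨ a ∨ a ∨ a ∨ h(a, c, c))), b ∨ c ∨ f(c ∨ c ∨ c, f(b, a)) ∨ f(f(b, b), a ∨ a ∨ c ∨ c))

Answer: no — f(h(h(f(h(b, b, a), a ∨ b ∨ c ∨ c), h(b ∨ c, f(a, b), f(b, c)), a ∨ b ∨ b ∨ c ∨ c ∨ h(c, c, c)), neg(f(f(b, c), h(b, c, a))), f(f(a ∨ b, a ∨ a ∨ a ∨ b), a ∨ a ∨ a ∨ a ∨ a ∨ h(a, c, c))), b ∨ c ∨ f(c ∨ c ∨ c, f(b, b)) ∨ f(f(b, b), a ∨ a ∨ c ∨ c)) vs f(h(h(f(h(b, b, a), a ∨ b ∨ c ∨ c), h(b ∨ c, f(a, b), f(b, c)), a ∨ b ∨ b ∨ c ∨ c ∨ h(c, c, c)), neg(f(f(b, c), h(b, c, a))), f(f(a ∨ b, a ∨ a ∨ a ∨ b), a ∨ a ∨ a ∨ a ∨ a ∨ h(a, c, c))), b ∨ c ∨ f(c ∨ c ∨ c, f(b, a)) ∨ f(f(b, b), a ∨ a ∨ c ∨ c))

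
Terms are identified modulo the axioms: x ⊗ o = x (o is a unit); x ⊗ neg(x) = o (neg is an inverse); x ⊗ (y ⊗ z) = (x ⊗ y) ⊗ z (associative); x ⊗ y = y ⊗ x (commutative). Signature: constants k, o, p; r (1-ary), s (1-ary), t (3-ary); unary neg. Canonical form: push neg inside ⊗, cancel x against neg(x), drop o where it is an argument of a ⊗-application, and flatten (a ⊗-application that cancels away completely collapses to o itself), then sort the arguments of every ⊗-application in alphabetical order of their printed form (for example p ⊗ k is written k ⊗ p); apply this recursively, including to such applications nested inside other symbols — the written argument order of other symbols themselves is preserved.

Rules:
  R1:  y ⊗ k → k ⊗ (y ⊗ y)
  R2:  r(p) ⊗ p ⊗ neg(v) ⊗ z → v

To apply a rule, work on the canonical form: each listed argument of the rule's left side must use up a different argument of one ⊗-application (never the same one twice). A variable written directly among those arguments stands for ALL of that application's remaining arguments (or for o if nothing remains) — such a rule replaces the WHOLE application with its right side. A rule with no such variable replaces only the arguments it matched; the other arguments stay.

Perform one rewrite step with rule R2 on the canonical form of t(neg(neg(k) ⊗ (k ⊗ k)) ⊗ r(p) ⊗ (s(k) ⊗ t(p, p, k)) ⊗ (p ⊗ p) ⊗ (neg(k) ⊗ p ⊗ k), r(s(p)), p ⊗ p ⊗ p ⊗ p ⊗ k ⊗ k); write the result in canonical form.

Canonical form:  t(neg(k) ⊗ p ⊗ p ⊗ p ⊗ r(p) ⊗ s(k) ⊗ t(p, p, k), r(s(p)), k ⊗ k ⊗ p ⊗ p ⊗ p ⊗ p)
R2 matches:  uses neg(k), p, r(p);  v := k, z := p ⊗ p ⊗ s(k) ⊗ t(p, p, k)
Every leftover argument binds to the variable; the entire application is replaced.
Result:  t(k, r(s(p)), k ⊗ k ⊗ p ⊗ p ⊗ p ⊗ p)

Answer: t(k, r(s(p)), k ⊗ k ⊗ p ⊗ p ⊗ p ⊗ p)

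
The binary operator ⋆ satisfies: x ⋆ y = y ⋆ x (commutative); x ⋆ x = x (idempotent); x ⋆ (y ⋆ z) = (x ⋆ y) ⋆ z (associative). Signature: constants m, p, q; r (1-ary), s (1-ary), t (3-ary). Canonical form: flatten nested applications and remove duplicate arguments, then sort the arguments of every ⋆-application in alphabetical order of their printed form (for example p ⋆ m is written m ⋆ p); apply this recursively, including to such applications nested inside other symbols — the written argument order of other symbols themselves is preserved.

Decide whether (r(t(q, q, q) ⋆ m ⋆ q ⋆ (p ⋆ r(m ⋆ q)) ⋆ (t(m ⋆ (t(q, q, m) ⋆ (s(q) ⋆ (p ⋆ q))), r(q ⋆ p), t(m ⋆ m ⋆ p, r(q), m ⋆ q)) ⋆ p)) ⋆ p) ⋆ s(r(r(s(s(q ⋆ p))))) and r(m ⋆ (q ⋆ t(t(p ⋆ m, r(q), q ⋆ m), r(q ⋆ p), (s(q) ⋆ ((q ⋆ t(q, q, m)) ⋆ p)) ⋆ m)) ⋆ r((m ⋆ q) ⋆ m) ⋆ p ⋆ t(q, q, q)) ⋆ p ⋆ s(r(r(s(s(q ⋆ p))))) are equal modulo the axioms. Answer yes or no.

Left:  (r(t(q, q, q) ⋆ m ⋆ q ⋆ (p ⋆ r(m ⋆ q)) ⋆ (t(m ⋆ (t(q, q, m) ⋆ (s(q) ⋆ (p ⋆ q))), r(q ⋆ p), t(m ⋆ m ⋆ p, r(q), m ⋆ q)) ⋆ p)) ⋆ p) ⋆ s(r(r(s(s(q ⋆ p)))))
  Merge nested applications:  r(t(q, q, q) ⋆ m ⋆ q ⋆ (p ⋆ r(m ⋆ q)) ⋆ (t(m ⋆ (t(q, q, m) ⋆ (s(q) ⋆ (p ⋆ q))), r(q ⋆ p), t(m ⋆ m ⋆ p, r(q), m ⋆ q)) ⋆ p)) ⋆ p ⋆ s(r(r(s(s(q ⋆ p)))))
  Inside:  r(t(q, q, q) ⋆ m ⋆ q ⋆ (p ⋆ r(m ⋆ q)) ⋆ (t(m ⋆ (t(q, q, m) ⋆ (s(q) ⋆ (p ⋆ q))), r(q ⋆ p), t(m ⋆ m ⋆ p, r(q), m ⋆ q)) ⋆ p))  →  r(m ⋆ p ⋆ q ⋆ r(m ⋆ q) ⋆ t(m ⋆ p ⋆ q ⋆ s(q) ⋆ t(q, q, m), r(p ⋆ q), t(m ⋆ p, r(q), m ⋆ q)) ⋆ t(q, q, q))
  Canonicalize subterm:  s(r(r(s(s(q ⋆ p)))))  →  s(r(r(s(s(p ⋆ q)))))
  Sort arguments:  p ⋆ r(m ⋆ p ⋆ q ⋆ r(m ⋆ q) ⋆ t(m ⋆ p ⋆ q ⋆ s(q) ⋆ t(q, q, m), r(p ⋆ q), t(m ⋆ p, r(q), m ⋆ q)) ⋆ t(q, q, q)) ⋆ s(r(r(s(s(p ⋆ q)))))
Right:  r(m ⋆ (q ⋆ t(t(p ⋆ m, r(q), q ⋆ m), r(q ⋆ p), (s(q) ⋆ ((q ⋆ t(q, q, m)) ⋆ p)) ⋆ m)) ⋆ r((m ⋆ q) ⋆ m) ⋆ p ⋆ t(q, q, q)) ⋆ p ⋆ s(r(r(s(s(q ⋆ p)))))
  Simplify inside:  r(m ⋆ (q ⋆ t(t(p ⋆ m, r(q), q ⋆ m), r(q ⋆ p), (s(q) ⋆ ((q ⋆ t(q, q, m)) ⋆ p)) ⋆ m)) ⋆ r((m ⋆ q) ⋆ m) ⋆ p ⋆ t(q, q, q))  →  r(m ⋆ p ⋆ q ⋆ r(m ⋆ q) ⋆ t(q, q, q) ⋆ t(t(m ⋆ p, r(q), m ⋆ q), r(p ⋆ q), m ⋆ p ⋆ q ⋆ s(q) ⋆ t(q, q, m)))
  Simplify inside:  s(r(r(s(s(q ⋆ p)))))  →  s(r(r(s(s(p ⋆ q)))))
  Order the arguments:  p ⋆ r(m ⋆ p ⋆ q ⋆ r(m ⋆ q) ⋆ t(q, q, q) ⋆ t(t(m ⋆ p, r(q), m ⋆ q), r(p ⋆ q), m ⋆ p ⋆ q ⋆ s(q) ⋆ t(q, q, m))) ⋆ s(r(r(s(s(p ⋆ q)))))

Answer: no — p ⋆ r(m ⋆ p ⋆ q ⋆ r(m ⋆ q) ⋆ t(m ⋆ p ⋆ q ⋆ s(q) ⋆ t(q, q, m), r(p ⋆ q), t(m ⋆ p, r(q), m ⋆ q)) ⋆ t(q, q, q)) ⋆ s(r(r(s(s(p ⋆ q))))) vs p ⋆ r(m ⋆ p ⋆ q ⋆ r(m ⋆ q) ⋆ t(q, q, q) ⋆ t(t(m ⋆ p, r(q), m ⋆ q), r(p ⋆ q), m ⋆ p ⋆ q ⋆ s(q) ⋆ t(q, q, m))) ⋆ s(r(r(s(s(p ⋆ q)))))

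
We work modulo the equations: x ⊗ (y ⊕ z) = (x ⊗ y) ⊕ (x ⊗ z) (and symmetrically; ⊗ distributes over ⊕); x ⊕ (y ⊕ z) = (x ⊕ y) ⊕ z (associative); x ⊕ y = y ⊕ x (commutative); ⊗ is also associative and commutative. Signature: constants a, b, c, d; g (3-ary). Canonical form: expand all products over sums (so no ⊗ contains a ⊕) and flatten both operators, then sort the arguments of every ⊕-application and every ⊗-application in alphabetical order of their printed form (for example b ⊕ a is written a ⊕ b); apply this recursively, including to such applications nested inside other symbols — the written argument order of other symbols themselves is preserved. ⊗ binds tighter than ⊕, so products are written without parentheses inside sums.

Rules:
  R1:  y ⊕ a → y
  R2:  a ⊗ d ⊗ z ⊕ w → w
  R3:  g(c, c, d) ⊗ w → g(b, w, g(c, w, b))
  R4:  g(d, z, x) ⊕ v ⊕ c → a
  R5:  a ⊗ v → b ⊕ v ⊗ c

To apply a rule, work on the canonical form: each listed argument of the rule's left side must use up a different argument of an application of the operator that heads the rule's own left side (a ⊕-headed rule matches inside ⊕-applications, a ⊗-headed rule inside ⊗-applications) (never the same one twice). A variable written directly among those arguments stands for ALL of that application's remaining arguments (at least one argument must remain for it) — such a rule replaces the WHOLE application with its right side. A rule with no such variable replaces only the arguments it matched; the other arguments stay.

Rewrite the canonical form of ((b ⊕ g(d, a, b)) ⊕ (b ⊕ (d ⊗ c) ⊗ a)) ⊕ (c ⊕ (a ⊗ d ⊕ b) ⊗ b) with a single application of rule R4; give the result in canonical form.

Answer: a

Derivation:
Canonical form:  a ⊗ b ⊗ d ⊕ a ⊗ c ⊗ d ⊕ b ⊕ b ⊕ b ⊗ b ⊕ c ⊕ g(d, a, b)
Match R4:  consume c, g(d, a, b);  v := a ⊗ b ⊗ d ⊕ a ⊗ c ⊗ d ⊕ b ⊕ b ⊕ b ⊗ b, x := b, z := a
The extension variable absorbs all remaining arguments, so the whole application is rewritten.
Result:  a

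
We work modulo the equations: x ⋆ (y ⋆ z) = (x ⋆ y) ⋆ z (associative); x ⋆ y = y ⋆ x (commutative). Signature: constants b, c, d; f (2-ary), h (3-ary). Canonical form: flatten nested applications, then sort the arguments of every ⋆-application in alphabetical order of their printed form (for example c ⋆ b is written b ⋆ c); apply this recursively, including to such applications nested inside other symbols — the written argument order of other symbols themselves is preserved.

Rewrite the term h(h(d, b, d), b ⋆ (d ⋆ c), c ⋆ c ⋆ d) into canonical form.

Answer: h(h(d, b, d), b ⋆ c ⋆ d, c ⋆ c ⋆ d)

Derivation:
Descend into:  b ⋆ (d ⋆ c)
Flatten:  b ⋆ d ⋆ c
Order the arguments:  b ⋆ c ⋆ d
Rebuild:  h(h(d, b, d), b ⋆ c ⋆ d, c ⋆ c ⋆ d)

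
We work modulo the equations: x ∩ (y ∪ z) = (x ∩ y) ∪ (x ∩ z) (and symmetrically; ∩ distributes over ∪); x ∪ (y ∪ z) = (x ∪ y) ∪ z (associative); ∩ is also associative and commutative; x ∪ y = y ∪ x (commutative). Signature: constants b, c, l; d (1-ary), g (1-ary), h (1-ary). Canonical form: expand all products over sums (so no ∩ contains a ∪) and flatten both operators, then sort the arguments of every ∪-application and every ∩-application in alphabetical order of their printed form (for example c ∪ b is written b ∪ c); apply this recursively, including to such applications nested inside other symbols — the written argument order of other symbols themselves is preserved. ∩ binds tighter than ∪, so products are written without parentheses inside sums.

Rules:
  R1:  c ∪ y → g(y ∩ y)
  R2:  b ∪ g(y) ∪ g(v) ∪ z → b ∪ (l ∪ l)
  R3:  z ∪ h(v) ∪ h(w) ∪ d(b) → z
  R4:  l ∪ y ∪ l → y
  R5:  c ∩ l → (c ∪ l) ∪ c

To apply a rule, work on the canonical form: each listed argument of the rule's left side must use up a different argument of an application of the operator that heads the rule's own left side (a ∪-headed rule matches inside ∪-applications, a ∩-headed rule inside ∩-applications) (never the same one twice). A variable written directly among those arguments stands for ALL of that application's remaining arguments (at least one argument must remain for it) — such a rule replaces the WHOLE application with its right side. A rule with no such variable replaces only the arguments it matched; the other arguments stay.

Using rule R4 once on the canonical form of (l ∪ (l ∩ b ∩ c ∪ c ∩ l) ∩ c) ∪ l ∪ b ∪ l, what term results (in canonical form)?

Canonical form:  b ∪ b ∩ c ∩ c ∩ l ∪ c ∩ c ∩ l ∪ l ∪ l ∪ l
Match R4:  consume l, l;  y := b ∪ b ∩ c ∩ c ∩ l ∪ c ∩ c ∩ l ∪ l
The extension variable absorbs all remaining arguments, so the whole application is rewritten.
New term:  b ∪ b ∩ c ∩ c ∩ l ∪ c ∩ c ∩ l ∪ l

Answer: b ∪ b ∩ c ∩ c ∩ l ∪ c ∩ c ∩ l ∪ l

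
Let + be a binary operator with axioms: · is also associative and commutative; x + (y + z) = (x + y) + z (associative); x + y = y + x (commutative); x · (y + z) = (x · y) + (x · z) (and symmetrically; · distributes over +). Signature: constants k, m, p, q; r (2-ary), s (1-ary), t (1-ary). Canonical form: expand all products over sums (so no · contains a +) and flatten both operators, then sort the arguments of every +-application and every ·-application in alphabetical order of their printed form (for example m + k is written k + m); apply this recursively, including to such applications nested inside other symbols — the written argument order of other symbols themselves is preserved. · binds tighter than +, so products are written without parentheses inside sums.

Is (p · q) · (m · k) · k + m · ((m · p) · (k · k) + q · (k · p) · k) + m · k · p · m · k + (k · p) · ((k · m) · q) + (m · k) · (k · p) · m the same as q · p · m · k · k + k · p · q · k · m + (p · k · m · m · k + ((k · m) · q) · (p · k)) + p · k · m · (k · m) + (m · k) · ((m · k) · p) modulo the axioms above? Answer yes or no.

Answer: yes — both canonical forms are k · k · m · m · p + k · k · m · m · p + k · k · m · m · p + k · k · m · p · q + k · k · m · p · q + k · k · m · p · q

Derivation:
Left:  (p · q) · (m · k) · k + m · ((m · p) · (k · k) + q · (k · p) · k) + m · k · p · m · k + (k · p) · ((k · m) · q) + (m · k) · (k · p) · m
  Expand:  k · k · m · p · q + k · k · m · m · p + k · k · m · p · q + k · k · m · m · p + k · k · m · p · q + k · k · m · m · p
  Order the arguments:  k · k · m · m · p + k · k · m · m · p + k · k · m · m · p + k · k · m · p · q + k · k · m · p · q + k · k · m · p · q
Right:  q · p · m · k · k + k · p · q · k · m + (p · k · m · m · k + ((k · m) · q) · (p · k)) + p · k · m · (k · m) + (m · k) · ((m · k) · p)
  Un-nest:  k · k · m · p · q + k · k · m · p · q + k · k · m · m · p + k · k · m · p · q + k · k · m · m · p + k · k · m · m · p
  Order the arguments:  k · k · m · m · p + k · k · m · m · p + k · k · m · m · p + k · k · m · p · q + k · k · m · p · q + k · k · m · p · q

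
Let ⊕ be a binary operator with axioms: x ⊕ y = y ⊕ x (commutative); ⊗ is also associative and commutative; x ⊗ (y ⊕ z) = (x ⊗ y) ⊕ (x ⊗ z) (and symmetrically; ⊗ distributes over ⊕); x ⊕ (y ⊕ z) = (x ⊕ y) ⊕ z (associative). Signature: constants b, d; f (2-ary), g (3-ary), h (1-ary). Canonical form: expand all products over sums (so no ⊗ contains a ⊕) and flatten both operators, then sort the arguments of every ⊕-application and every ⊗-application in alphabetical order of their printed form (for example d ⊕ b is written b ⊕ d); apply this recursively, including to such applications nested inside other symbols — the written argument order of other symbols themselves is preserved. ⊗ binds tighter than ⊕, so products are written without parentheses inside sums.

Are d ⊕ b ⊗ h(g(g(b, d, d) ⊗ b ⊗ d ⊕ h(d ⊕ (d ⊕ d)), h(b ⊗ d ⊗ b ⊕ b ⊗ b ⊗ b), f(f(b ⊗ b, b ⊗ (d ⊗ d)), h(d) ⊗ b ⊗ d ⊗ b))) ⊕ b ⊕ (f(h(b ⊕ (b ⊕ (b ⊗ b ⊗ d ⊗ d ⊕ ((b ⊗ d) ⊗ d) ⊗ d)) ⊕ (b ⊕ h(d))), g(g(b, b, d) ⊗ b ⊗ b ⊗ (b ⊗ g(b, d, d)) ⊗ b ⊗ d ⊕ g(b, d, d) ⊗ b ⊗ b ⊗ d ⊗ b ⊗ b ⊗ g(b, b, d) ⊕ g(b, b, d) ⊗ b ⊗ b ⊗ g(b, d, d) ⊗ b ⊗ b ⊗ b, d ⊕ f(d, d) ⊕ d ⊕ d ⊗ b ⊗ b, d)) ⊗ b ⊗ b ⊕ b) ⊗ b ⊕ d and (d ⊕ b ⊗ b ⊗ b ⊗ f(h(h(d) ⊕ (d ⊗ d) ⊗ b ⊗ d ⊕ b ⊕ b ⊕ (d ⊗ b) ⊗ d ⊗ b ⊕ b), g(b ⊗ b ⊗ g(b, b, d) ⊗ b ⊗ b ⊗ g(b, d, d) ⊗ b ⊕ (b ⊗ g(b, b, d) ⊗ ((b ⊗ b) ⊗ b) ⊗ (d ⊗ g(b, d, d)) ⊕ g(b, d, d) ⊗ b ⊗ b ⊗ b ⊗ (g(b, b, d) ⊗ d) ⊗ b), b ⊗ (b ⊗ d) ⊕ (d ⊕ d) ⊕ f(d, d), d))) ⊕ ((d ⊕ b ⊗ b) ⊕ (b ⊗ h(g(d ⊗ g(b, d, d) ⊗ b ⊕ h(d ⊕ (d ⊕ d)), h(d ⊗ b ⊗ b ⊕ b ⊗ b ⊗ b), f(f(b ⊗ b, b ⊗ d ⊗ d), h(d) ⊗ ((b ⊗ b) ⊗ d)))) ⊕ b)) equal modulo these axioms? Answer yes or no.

Answer: yes — both canonical forms are b ⊕ b ⊗ b ⊕ b ⊗ b ⊗ b ⊗ f(h(b ⊕ b ⊕ b ⊕ b ⊗ b ⊗ d ⊗ d ⊕ b ⊗ d ⊗ d ⊗ d ⊕ h(d)), g(b ⊗ b ⊗ b ⊗ b ⊗ b ⊗ g(b, b, d) ⊗ g(b, d, d) ⊕ b ⊗ b ⊗ b ⊗ b ⊗ d ⊗ g(b, b, d) ⊗ g(b, d, d) ⊕ b ⊗ b ⊗ b ⊗ b ⊗ d ⊗ g(b, b, d) ⊗ g(b, d, d), b ⊗ b ⊗ d ⊕ d ⊕ d ⊕ f(d, d), d)) ⊕ b ⊗ h(g(b ⊗ d ⊗ g(b, d, d) ⊕ h(d ⊕ d ⊕ d), h(b ⊗ b ⊗ b ⊕ b ⊗ b ⊗ d), f(f(b ⊗ b, b ⊗ d ⊗ d), b ⊗ b ⊗ d ⊗ h(d)))) ⊕ d ⊕ d

Derivation:
Left:  d ⊕ b ⊗ h(g(g(b, d, d) ⊗ b ⊗ d ⊕ h(d ⊕ (d ⊕ d)), h(b ⊗ d ⊗ b ⊕ b ⊗ b ⊗ b), f(f(b ⊗ b, b ⊗ (d ⊗ d)), h(d) ⊗ b ⊗ d ⊗ b))) ⊕ b ⊕ (f(h(b ⊕ (b ⊕ (b ⊗ b ⊗ d ⊗ d ⊕ ((b ⊗ d) ⊗ d) ⊗ d)) ⊕ (b ⊕ h(d))), g(g(b, b, d) ⊗ b ⊗ b ⊗ (b ⊗ g(b, d, d)) ⊗ b ⊗ d ⊕ g(b, d, d) ⊗ b ⊗ b ⊗ d ⊗ b ⊗ b ⊗ g(b, b, d) ⊕ g(b, b, d) ⊗ b ⊗ b ⊗ g(b, d, d) ⊗ b ⊗ b ⊗ b, d ⊕ f(d, d) ⊕ d ⊕ d ⊗ b ⊗ b, d)) ⊗ b ⊗ b ⊕ b) ⊗ b ⊕ d
  Expand products over sums:  d ⊕ b ⊗ h(g(b ⊗ d ⊗ g(b, d, d) ⊕ h(d ⊕ d ⊕ d), h(b ⊗ b ⊗ b ⊕ b ⊗ b ⊗ d), f(f(b ⊗ b, b ⊗ d ⊗ d), b ⊗ b ⊗ d ⊗ h(d)))) ⊕ b ⊕ b ⊗ b ⊗ b ⊗ f(h(b ⊕ b ⊕ b ⊕ b ⊗ b ⊗ d ⊗ d ⊕ b ⊗ d ⊗ d ⊗ d ⊕ h(d)), g(b ⊗ b ⊗ b ⊗ b ⊗ b ⊗ g(b, b, d) ⊗ g(b, d, d) ⊕ b ⊗ b ⊗ b ⊗ b ⊗ d ⊗ g(b, b, d) ⊗ g(b, d, d) ⊕ b ⊗ b ⊗ b ⊗ b ⊗ d ⊗ g(b, b, d) ⊗ g(b, d, d), b ⊗ b ⊗ d ⊕ d ⊕ d ⊕ f(d, d), d)) ⊕ b ⊗ b ⊕ d
  Sort:  b ⊕ b ⊗ b ⊕ b ⊗ b ⊗ b ⊗ f(h(b ⊕ b ⊕ b ⊕ b ⊗ b ⊗ d ⊗ d ⊕ b ⊗ d ⊗ d ⊗ d ⊕ h(d)), g(b ⊗ b ⊗ b ⊗ b ⊗ b ⊗ g(b, b, d) ⊗ g(b, d, d) ⊕ b ⊗ b ⊗ b ⊗ b ⊗ d ⊗ g(b, b, d) ⊗ g(b, d, d) ⊕ b ⊗ b ⊗ b ⊗ b ⊗ d ⊗ g(b, b, d) ⊗ g(b, d, d), b ⊗ b ⊗ d ⊕ d ⊕ d ⊕ f(d, d), d)) ⊕ b ⊗ h(g(b ⊗ d ⊗ g(b, d, d) ⊕ h(d ⊕ d ⊕ d), h(b ⊗ b ⊗ b ⊕ b ⊗ b ⊗ d), f(f(b ⊗ b, b ⊗ d ⊗ d), b ⊗ b ⊗ d ⊗ h(d)))) ⊕ d ⊕ d
Right:  (d ⊕ b ⊗ b ⊗ b ⊗ f(h(h(d) ⊕ (d ⊗ d) ⊗ b ⊗ d ⊕ b ⊕ b ⊕ (d ⊗ b) ⊗ d ⊗ b ⊕ b), g(b ⊗ b ⊗ g(b, b, d) ⊗ b ⊗ b ⊗ g(b, d, d) ⊗ b ⊕ (b ⊗ g(b, b, d) ⊗ ((b ⊗ b) ⊗ b) ⊗ (d ⊗ g(b, d, d)) ⊕ g(b, d, d) ⊗ b ⊗ b ⊗ b ⊗ (g(b, b, d) ⊗ d) ⊗ b), b ⊗ (b ⊗ d) ⊕ (d ⊕ d) ⊕ f(d, d), d))) ⊕ ((d ⊕ b ⊗ b) ⊕ (b ⊗ h(g(d ⊗ g(b, d, d) ⊗ b ⊕ h(d ⊕ (d ⊕ d)), h(d ⊗ b ⊗ b ⊕ b ⊗ b ⊗ b), f(f(b ⊗ b, b ⊗ d ⊗ d), h(d) ⊗ ((b ⊗ b) ⊗ d)))) ⊕ b))
  Un-nest:  d ⊕ b ⊗ b ⊗ b ⊗ f(h(b ⊕ b ⊕ b ⊕ b ⊗ b ⊗ d ⊗ d ⊕ b ⊗ d ⊗ d ⊗ d ⊕ h(d)), g(b ⊗ b ⊗ b ⊗ b ⊗ b ⊗ g(b, b, d) ⊗ g(b, d, d) ⊕ b ⊗ b ⊗ b ⊗ b ⊗ d ⊗ g(b, b, d) ⊗ g(b, d, d) ⊕ b ⊗ b ⊗ b ⊗ b ⊗ d ⊗ g(b, b, d) ⊗ g(b, d, d), b ⊗ b ⊗ d ⊕ d ⊕ d ⊕ f(d, d), d)) ⊕ d ⊕ b ⊗ b ⊕ b ⊗ h(g(b ⊗ d ⊗ g(b, d, d) ⊕ h(d ⊕ d ⊕ d), h(b ⊗ b ⊗ b ⊕ b ⊗ b ⊗ d), f(f(b ⊗ b, b ⊗ d ⊗ d), b ⊗ b ⊗ d ⊗ h(d)))) ⊕ b
  Sort:  b ⊕ b ⊗ b ⊕ b ⊗ b ⊗ b ⊗ f(h(b ⊕ b ⊕ b ⊕ b ⊗ b ⊗ d ⊗ d ⊕ b ⊗ d ⊗ d ⊗ d ⊕ h(d)), g(b ⊗ b ⊗ b ⊗ b ⊗ b ⊗ g(b, b, d) ⊗ g(b, d, d) ⊕ b ⊗ b ⊗ b ⊗ b ⊗ d ⊗ g(b, b, d) ⊗ g(b, d, d) ⊕ b ⊗ b ⊗ b ⊗ b ⊗ d ⊗ g(b, b, d) ⊗ g(b, d, d), b ⊗ b ⊗ d ⊕ d ⊕ d ⊕ f(d, d), d)) ⊕ b ⊗ h(g(b ⊗ d ⊗ g(b, d, d) ⊕ h(d ⊕ d ⊕ d), h(b ⊗ b ⊗ b ⊕ b ⊗ b ⊗ d), f(f(b ⊗ b, b ⊗ d ⊗ d), b ⊗ b ⊗ d ⊗ h(d)))) ⊕ d ⊕ d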